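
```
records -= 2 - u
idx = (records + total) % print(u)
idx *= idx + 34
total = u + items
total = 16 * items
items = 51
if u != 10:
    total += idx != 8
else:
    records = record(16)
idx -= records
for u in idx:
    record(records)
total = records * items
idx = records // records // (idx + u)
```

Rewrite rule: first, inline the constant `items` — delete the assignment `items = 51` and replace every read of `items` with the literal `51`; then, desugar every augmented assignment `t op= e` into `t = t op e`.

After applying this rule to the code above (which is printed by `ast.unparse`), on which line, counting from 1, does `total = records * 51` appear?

13

Transformed code:
records = records - (2 - u)
idx = (records + total) % print(u)
idx = idx * (idx + 34)
total = u + 51
total = 16 * 51
if u != 10:
    total = total + (idx != 8)
else:
    records = record(16)
idx = idx - records
for u in idx:
    record(records)
total = records * 51
idx = records // records // (idx + u)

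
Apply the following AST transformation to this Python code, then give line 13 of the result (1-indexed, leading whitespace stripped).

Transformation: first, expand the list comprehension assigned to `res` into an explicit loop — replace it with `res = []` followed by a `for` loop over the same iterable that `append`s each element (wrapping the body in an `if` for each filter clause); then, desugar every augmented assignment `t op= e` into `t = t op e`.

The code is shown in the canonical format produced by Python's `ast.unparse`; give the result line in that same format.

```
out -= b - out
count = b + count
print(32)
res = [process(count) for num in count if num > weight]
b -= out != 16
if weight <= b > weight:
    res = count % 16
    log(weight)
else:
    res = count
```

res = count

Transformed code:
out = out - (b - out)
count = b + count
print(32)
res = []
for num in count:
    if num > weight:
        res.append(process(count))
b = b - (out != 16)
if weight <= b > weight:
    res = count % 16
    log(weight)
else:
    res = count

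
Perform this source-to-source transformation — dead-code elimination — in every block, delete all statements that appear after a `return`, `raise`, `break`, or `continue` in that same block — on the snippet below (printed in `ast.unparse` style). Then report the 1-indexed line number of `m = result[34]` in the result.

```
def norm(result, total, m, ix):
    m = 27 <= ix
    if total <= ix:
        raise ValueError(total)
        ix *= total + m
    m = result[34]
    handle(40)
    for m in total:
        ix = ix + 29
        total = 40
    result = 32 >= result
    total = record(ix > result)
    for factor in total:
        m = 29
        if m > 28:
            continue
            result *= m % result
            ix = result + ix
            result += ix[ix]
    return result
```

Transformed code:
def norm(result, total, m, ix):
    m = 27 <= ix
    if total <= ix:
        raise ValueError(total)
    m = result[34]
    handle(40)
    for m in total:
        ix = ix + 29
        total = 40
    result = 32 >= result
    total = record(ix > result)
    for factor in total:
        m = 29
        if m > 28:
            continue
    return result

5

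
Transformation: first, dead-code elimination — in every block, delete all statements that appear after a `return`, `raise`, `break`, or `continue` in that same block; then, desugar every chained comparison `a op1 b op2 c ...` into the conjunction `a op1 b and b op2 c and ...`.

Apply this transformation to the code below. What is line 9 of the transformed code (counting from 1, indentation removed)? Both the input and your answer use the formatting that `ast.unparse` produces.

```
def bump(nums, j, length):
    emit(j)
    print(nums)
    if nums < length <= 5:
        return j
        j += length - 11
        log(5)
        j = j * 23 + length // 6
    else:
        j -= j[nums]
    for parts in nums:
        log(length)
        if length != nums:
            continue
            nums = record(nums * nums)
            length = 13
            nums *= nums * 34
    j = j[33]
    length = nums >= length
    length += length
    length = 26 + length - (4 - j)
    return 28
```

Transformed code:
def bump(nums, j, length):
    emit(j)
    print(nums)
    if nums < length and length <= 5:
        return j
    else:
        j -= j[nums]
    for parts in nums:
        log(length)
        if length != nums:
            continue
    j = j[33]
    length = nums >= length
    length += length
    length = 26 + length - (4 - j)
    return 28

log(length)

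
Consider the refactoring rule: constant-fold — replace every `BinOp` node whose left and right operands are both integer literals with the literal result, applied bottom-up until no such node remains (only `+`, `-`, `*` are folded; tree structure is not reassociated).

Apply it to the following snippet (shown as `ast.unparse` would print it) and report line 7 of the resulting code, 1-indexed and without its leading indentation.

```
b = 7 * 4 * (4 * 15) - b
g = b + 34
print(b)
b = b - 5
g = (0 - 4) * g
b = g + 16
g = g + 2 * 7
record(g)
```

g = g + 14

Transformed code:
b = 1680 - b
g = b + 34
print(b)
b = b - 5
g = -4 * g
b = g + 16
g = g + 14
record(g)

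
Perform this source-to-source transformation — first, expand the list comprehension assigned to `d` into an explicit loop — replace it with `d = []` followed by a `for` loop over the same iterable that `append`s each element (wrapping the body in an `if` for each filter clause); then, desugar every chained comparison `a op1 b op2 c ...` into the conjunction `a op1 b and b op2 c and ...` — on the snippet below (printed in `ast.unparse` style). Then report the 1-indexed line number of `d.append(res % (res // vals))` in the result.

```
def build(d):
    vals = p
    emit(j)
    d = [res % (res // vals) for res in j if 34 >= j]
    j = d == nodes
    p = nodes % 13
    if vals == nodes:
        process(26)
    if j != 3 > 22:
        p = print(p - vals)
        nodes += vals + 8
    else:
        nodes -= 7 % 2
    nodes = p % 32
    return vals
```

Transformed code:
def build(d):
    vals = p
    emit(j)
    d = []
    for res in j:
        if 34 >= j:
            d.append(res % (res // vals))
    j = d == nodes
    p = nodes % 13
    if vals == nodes:
        process(26)
    if j != 3 and 3 > 22:
        p = print(p - vals)
        nodes += vals + 8
    else:
        nodes -= 7 % 2
    nodes = p % 32
    return vals

7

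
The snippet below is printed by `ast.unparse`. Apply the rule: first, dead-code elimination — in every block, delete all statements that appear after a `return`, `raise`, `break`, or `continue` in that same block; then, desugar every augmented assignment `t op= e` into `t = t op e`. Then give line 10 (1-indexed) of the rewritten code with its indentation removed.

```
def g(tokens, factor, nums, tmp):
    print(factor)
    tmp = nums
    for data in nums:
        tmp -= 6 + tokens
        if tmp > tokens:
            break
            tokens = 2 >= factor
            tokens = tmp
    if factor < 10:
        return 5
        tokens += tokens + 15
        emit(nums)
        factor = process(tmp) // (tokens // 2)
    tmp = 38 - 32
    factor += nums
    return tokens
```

tmp = 38 - 32

Transformed code:
def g(tokens, factor, nums, tmp):
    print(factor)
    tmp = nums
    for data in nums:
        tmp = tmp - (6 + tokens)
        if tmp > tokens:
            break
    if factor < 10:
        return 5
    tmp = 38 - 32
    factor = factor + nums
    return tokens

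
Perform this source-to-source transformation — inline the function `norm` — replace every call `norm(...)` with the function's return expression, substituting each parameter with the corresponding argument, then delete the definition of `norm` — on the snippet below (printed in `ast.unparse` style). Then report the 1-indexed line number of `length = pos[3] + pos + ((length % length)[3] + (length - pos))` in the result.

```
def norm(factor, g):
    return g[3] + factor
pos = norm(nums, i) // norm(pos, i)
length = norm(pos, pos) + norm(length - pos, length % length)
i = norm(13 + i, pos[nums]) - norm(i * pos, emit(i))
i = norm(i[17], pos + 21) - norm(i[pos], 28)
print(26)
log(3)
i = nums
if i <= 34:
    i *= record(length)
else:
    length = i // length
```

Transformed code:
pos = (i[3] + nums) // (i[3] + pos)
length = pos[3] + pos + ((length % length)[3] + (length - pos))
i = pos[nums][3] + (13 + i) - (emit(i)[3] + i * pos)
i = (pos + 21)[3] + i[17] - (28[3] + i[pos])
print(26)
log(3)
i = nums
if i <= 34:
    i *= record(length)
else:
    length = i // length

2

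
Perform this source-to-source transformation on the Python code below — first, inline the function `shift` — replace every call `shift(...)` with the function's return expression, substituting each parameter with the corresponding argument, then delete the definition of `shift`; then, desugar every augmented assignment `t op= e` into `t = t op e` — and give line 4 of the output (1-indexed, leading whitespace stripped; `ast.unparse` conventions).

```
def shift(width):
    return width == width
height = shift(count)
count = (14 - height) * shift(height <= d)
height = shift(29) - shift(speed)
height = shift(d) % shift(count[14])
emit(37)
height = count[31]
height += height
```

height = (d == d) % (count[14] == count[14])

Transformed code:
height = count == count
count = (14 - height) * ((height <= d) == (height <= d))
height = (29 == 29) - (speed == speed)
height = (d == d) % (count[14] == count[14])
emit(37)
height = count[31]
height = height + height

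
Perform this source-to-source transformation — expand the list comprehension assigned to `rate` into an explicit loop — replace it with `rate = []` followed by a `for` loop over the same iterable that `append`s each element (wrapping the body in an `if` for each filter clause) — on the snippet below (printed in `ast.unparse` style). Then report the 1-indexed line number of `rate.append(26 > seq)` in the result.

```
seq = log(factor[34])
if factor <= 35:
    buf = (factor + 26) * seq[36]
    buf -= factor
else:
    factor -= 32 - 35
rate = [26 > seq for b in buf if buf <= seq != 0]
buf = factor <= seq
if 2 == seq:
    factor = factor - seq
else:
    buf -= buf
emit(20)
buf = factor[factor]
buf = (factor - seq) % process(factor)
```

10

Transformed code:
seq = log(factor[34])
if factor <= 35:
    buf = (factor + 26) * seq[36]
    buf -= factor
else:
    factor -= 32 - 35
rate = []
for b in buf:
    if buf <= seq != 0:
        rate.append(26 > seq)
buf = factor <= seq
if 2 == seq:
    factor = factor - seq
else:
    buf -= buf
emit(20)
buf = factor[factor]
buf = (factor - seq) % process(factor)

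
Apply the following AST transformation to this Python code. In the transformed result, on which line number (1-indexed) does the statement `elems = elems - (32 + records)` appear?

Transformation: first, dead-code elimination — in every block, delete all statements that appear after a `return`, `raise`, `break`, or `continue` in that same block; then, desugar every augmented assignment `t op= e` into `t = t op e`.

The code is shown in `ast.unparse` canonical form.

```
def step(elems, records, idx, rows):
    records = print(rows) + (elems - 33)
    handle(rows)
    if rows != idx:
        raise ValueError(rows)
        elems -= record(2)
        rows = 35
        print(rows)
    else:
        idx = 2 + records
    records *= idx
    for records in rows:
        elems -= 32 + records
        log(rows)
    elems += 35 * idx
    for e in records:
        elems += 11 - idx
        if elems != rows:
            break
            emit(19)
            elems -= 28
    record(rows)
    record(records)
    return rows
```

10

Transformed code:
def step(elems, records, idx, rows):
    records = print(rows) + (elems - 33)
    handle(rows)
    if rows != idx:
        raise ValueError(rows)
    else:
        idx = 2 + records
    records = records * idx
    for records in rows:
        elems = elems - (32 + records)
        log(rows)
    elems = elems + 35 * idx
    for e in records:
        elems = elems + (11 - idx)
        if elems != rows:
            break
    record(rows)
    record(records)
    return rows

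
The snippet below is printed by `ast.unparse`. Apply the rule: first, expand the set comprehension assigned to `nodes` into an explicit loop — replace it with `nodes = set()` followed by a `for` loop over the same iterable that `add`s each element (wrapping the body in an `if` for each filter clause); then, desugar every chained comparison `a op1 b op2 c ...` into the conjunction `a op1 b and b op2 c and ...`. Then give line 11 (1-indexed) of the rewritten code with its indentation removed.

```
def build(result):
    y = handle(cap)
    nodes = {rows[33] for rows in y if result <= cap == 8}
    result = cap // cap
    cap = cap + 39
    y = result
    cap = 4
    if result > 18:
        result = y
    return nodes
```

Transformed code:
def build(result):
    y = handle(cap)
    nodes = set()
    for rows in y:
        if result <= cap and cap == 8:
            nodes.add(rows[33])
    result = cap // cap
    cap = cap + 39
    y = result
    cap = 4
    if result > 18:
        result = y
    return nodes

if result > 18:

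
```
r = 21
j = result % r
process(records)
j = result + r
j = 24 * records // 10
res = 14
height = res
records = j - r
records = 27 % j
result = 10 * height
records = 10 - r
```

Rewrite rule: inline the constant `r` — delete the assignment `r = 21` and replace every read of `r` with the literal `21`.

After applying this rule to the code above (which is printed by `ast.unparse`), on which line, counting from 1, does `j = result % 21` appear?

Transformed code:
j = result % 21
process(records)
j = result + 21
j = 24 * records // 10
res = 14
height = res
records = j - 21
records = 27 % j
result = 10 * height
records = 10 - 21

1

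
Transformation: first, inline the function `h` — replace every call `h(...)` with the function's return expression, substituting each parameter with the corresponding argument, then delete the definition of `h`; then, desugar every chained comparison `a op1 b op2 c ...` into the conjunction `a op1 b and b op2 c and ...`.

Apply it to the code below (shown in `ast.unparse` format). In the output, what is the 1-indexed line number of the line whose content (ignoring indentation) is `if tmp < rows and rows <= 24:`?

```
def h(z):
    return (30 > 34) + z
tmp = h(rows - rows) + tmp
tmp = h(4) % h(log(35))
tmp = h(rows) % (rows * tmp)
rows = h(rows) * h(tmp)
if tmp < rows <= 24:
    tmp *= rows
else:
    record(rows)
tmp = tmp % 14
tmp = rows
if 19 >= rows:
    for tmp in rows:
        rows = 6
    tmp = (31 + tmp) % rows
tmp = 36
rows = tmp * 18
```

5

Transformed code:
tmp = (30 > 34) + (rows - rows) + tmp
tmp = ((30 > 34) + 4) % ((30 > 34) + log(35))
tmp = ((30 > 34) + rows) % (rows * tmp)
rows = ((30 > 34) + rows) * ((30 > 34) + tmp)
if tmp < rows and rows <= 24:
    tmp *= rows
else:
    record(rows)
tmp = tmp % 14
tmp = rows
if 19 >= rows:
    for tmp in rows:
        rows = 6
    tmp = (31 + tmp) % rows
tmp = 36
rows = tmp * 18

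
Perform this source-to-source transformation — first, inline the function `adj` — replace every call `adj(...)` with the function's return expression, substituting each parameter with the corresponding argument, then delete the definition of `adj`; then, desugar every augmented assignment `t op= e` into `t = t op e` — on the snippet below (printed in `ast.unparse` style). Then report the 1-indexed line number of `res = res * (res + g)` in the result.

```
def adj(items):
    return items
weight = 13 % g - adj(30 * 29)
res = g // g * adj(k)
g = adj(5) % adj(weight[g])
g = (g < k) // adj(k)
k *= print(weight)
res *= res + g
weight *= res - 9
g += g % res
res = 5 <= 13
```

6

Transformed code:
weight = 13 % g - 30 * 29
res = g // g * k
g = 5 % weight[g]
g = (g < k) // k
k = k * print(weight)
res = res * (res + g)
weight = weight * (res - 9)
g = g + g % res
res = 5 <= 13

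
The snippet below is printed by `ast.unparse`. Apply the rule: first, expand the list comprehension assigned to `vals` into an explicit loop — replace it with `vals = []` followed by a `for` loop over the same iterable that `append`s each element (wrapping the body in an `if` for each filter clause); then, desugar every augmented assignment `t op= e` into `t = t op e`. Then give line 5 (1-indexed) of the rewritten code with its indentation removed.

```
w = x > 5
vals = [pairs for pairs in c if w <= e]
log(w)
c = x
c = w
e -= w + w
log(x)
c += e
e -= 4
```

Transformed code:
w = x > 5
vals = []
for pairs in c:
    if w <= e:
        vals.append(pairs)
log(w)
c = x
c = w
e = e - (w + w)
log(x)
c = c + e
e = e - 4

vals.append(pairs)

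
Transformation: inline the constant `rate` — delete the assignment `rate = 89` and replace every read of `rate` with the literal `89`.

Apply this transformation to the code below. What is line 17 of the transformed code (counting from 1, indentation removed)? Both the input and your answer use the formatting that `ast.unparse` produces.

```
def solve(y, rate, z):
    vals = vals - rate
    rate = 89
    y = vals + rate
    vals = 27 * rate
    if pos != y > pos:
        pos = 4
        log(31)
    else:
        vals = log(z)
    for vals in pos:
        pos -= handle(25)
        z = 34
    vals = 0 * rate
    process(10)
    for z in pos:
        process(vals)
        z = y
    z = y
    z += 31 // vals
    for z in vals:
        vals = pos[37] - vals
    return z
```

z = y

Transformed code:
def solve(y, rate, z):
    vals = vals - 89
    y = vals + 89
    vals = 27 * 89
    if pos != y > pos:
        pos = 4
        log(31)
    else:
        vals = log(z)
    for vals in pos:
        pos -= handle(25)
        z = 34
    vals = 0 * 89
    process(10)
    for z in pos:
        process(vals)
        z = y
    z = y
    z += 31 // vals
    for z in vals:
        vals = pos[37] - vals
    return z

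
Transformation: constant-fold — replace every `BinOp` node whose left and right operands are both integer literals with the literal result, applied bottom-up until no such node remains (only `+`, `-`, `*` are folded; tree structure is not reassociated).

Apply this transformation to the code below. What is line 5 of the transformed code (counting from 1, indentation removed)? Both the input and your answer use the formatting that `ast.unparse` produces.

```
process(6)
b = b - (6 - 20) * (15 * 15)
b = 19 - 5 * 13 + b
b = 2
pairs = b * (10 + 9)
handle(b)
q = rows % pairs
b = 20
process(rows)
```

Transformed code:
process(6)
b = b - -3150
b = -46 + b
b = 2
pairs = b * 19
handle(b)
q = rows % pairs
b = 20
process(rows)

pairs = b * 19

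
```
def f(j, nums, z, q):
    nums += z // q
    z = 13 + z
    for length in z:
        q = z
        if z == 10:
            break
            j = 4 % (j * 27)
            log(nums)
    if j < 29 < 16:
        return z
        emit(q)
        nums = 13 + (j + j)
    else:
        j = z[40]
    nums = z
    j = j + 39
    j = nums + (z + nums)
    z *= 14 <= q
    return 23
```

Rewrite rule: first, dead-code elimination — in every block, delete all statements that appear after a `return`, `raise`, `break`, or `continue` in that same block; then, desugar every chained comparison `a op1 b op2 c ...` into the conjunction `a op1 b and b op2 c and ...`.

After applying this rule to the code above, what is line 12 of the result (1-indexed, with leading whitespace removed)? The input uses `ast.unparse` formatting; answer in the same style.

nums = z

Transformed code:
def f(j, nums, z, q):
    nums += z // q
    z = 13 + z
    for length in z:
        q = z
        if z == 10:
            break
    if j < 29 and 29 < 16:
        return z
    else:
        j = z[40]
    nums = z
    j = j + 39
    j = nums + (z + nums)
    z *= 14 <= q
    return 23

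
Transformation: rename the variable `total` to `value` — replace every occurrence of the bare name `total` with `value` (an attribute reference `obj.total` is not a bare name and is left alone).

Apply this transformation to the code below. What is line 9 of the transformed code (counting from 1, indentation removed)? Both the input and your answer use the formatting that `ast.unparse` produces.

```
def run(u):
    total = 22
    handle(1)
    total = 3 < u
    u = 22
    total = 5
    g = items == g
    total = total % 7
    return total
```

return value

Transformed code:
def run(u):
    value = 22
    handle(1)
    value = 3 < u
    u = 22
    value = 5
    g = items == g
    value = value % 7
    return value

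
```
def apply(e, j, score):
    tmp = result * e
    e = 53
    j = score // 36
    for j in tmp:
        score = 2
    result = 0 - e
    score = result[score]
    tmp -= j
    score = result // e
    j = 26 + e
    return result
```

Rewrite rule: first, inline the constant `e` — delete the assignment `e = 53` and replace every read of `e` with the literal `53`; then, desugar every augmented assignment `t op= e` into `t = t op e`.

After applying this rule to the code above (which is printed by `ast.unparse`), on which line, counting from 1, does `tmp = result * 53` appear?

2

Transformed code:
def apply(e, j, score):
    tmp = result * 53
    j = score // 36
    for j in tmp:
        score = 2
    result = 0 - 53
    score = result[score]
    tmp = tmp - j
    score = result // 53
    j = 26 + 53
    return result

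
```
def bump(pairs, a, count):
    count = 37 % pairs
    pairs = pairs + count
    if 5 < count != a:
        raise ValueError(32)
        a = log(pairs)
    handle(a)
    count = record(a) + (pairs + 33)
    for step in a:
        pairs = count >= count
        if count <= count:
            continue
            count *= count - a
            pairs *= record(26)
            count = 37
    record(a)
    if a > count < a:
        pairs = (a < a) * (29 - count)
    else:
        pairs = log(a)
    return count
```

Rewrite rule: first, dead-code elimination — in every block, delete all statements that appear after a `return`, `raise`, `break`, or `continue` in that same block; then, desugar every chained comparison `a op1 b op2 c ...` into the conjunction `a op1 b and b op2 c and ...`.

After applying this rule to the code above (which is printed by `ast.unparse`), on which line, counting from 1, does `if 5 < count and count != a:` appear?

Transformed code:
def bump(pairs, a, count):
    count = 37 % pairs
    pairs = pairs + count
    if 5 < count and count != a:
        raise ValueError(32)
    handle(a)
    count = record(a) + (pairs + 33)
    for step in a:
        pairs = count >= count
        if count <= count:
            continue
    record(a)
    if a > count and count < a:
        pairs = (a < a) * (29 - count)
    else:
        pairs = log(a)
    return count

4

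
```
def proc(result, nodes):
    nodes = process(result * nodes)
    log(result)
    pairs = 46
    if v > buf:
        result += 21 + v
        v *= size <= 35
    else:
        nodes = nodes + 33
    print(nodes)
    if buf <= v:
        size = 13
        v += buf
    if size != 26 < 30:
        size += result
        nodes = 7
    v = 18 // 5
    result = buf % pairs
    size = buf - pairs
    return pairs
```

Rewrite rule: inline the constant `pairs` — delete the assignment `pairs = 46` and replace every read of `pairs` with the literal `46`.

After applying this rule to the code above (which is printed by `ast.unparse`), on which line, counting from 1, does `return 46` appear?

Transformed code:
def proc(result, nodes):
    nodes = process(result * nodes)
    log(result)
    if v > buf:
        result += 21 + v
        v *= size <= 35
    else:
        nodes = nodes + 33
    print(nodes)
    if buf <= v:
        size = 13
        v += buf
    if size != 26 < 30:
        size += result
        nodes = 7
    v = 18 // 5
    result = buf % 46
    size = buf - 46
    return 46

19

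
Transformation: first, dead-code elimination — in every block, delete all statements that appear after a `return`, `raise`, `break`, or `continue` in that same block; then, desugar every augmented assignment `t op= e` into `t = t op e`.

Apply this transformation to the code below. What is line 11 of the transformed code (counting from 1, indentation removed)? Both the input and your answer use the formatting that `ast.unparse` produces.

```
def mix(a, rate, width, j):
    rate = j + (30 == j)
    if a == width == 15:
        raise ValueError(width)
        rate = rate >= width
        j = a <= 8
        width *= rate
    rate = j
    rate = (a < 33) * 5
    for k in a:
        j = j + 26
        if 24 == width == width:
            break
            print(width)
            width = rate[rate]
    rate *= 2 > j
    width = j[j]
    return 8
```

Transformed code:
def mix(a, rate, width, j):
    rate = j + (30 == j)
    if a == width == 15:
        raise ValueError(width)
    rate = j
    rate = (a < 33) * 5
    for k in a:
        j = j + 26
        if 24 == width == width:
            break
    rate = rate * (2 > j)
    width = j[j]
    return 8

rate = rate * (2 > j)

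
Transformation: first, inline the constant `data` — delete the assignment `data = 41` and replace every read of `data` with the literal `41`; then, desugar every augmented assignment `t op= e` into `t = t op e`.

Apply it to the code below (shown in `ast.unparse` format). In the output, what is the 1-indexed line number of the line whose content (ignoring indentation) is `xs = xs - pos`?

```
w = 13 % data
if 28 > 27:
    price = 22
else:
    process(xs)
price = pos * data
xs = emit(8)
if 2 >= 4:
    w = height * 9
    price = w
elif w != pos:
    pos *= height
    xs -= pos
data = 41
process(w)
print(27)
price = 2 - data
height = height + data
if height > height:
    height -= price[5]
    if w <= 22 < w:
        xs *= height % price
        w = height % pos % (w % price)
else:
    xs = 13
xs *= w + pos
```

13

Transformed code:
w = 13 % 41
if 28 > 27:
    price = 22
else:
    process(xs)
price = pos * 41
xs = emit(8)
if 2 >= 4:
    w = height * 9
    price = w
elif w != pos:
    pos = pos * height
    xs = xs - pos
process(w)
print(27)
price = 2 - 41
height = height + 41
if height > height:
    height = height - price[5]
    if w <= 22 < w:
        xs = xs * (height % price)
        w = height % pos % (w % price)
else:
    xs = 13
xs = xs * (w + pos)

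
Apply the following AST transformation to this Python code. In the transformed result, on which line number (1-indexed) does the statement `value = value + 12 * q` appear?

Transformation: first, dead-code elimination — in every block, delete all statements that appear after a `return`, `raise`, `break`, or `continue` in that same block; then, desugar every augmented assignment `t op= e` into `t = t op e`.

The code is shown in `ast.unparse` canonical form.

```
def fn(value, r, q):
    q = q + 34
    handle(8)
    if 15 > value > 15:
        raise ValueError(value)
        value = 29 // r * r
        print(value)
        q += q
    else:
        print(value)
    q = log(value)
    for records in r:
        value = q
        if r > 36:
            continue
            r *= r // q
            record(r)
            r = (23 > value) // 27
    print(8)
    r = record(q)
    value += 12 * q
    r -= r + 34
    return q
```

15

Transformed code:
def fn(value, r, q):
    q = q + 34
    handle(8)
    if 15 > value > 15:
        raise ValueError(value)
    else:
        print(value)
    q = log(value)
    for records in r:
        value = q
        if r > 36:
            continue
    print(8)
    r = record(q)
    value = value + 12 * q
    r = r - (r + 34)
    return q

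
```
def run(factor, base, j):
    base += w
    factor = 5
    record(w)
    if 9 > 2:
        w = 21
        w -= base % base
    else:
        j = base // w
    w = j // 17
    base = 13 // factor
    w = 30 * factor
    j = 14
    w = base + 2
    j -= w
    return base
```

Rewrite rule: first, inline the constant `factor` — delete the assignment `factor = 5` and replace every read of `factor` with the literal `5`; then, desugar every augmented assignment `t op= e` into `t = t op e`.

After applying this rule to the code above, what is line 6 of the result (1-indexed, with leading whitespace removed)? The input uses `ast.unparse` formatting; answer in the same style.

Transformed code:
def run(factor, base, j):
    base = base + w
    record(w)
    if 9 > 2:
        w = 21
        w = w - base % base
    else:
        j = base // w
    w = j // 17
    base = 13 // 5
    w = 30 * 5
    j = 14
    w = base + 2
    j = j - w
    return base

w = w - base % base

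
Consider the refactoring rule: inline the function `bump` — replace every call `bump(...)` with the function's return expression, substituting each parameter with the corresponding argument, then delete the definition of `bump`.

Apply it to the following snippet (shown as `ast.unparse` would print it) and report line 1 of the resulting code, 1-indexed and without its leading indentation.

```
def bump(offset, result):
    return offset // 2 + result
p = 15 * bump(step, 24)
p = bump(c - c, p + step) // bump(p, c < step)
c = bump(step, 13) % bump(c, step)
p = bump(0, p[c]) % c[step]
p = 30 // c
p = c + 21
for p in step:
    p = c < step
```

Transformed code:
p = 15 * (step // 2 + 24)
p = ((c - c) // 2 + (p + step)) // (p // 2 + (c < step))
c = (step // 2 + 13) % (c // 2 + step)
p = (0 // 2 + p[c]) % c[step]
p = 30 // c
p = c + 21
for p in step:
    p = c < step

p = 15 * (step // 2 + 24)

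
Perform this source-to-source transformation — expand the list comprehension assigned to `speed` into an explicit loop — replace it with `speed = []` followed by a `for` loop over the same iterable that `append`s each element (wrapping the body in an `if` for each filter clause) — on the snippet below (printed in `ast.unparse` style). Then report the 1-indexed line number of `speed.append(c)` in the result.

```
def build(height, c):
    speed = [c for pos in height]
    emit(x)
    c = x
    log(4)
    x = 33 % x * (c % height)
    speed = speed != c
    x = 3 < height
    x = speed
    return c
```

4

Transformed code:
def build(height, c):
    speed = []
    for pos in height:
        speed.append(c)
    emit(x)
    c = x
    log(4)
    x = 33 % x * (c % height)
    speed = speed != c
    x = 3 < height
    x = speed
    return c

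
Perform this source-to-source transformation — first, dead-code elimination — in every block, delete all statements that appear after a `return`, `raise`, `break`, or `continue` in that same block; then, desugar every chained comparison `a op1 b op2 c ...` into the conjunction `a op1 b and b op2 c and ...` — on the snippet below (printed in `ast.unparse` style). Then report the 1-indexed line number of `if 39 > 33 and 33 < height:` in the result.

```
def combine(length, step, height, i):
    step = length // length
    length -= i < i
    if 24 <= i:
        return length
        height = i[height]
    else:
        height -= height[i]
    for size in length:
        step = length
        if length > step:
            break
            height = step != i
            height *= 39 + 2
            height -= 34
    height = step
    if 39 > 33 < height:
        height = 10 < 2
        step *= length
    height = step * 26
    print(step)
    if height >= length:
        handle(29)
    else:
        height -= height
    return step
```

13

Transformed code:
def combine(length, step, height, i):
    step = length // length
    length -= i < i
    if 24 <= i:
        return length
    else:
        height -= height[i]
    for size in length:
        step = length
        if length > step:
            break
    height = step
    if 39 > 33 and 33 < height:
        height = 10 < 2
        step *= length
    height = step * 26
    print(step)
    if height >= length:
        handle(29)
    else:
        height -= height
    return step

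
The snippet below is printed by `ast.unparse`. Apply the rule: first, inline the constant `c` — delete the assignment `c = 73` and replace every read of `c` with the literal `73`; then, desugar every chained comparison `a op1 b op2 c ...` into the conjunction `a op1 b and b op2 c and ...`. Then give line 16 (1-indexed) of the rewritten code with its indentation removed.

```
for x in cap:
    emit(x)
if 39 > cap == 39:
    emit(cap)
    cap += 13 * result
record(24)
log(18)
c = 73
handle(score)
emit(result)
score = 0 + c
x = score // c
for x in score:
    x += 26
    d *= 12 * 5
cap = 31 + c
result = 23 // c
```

Transformed code:
for x in cap:
    emit(x)
if 39 > cap and cap == 39:
    emit(cap)
    cap += 13 * result
record(24)
log(18)
handle(score)
emit(result)
score = 0 + 73
x = score // 73
for x in score:
    x += 26
    d *= 12 * 5
cap = 31 + 73
result = 23 // 73

result = 23 // 73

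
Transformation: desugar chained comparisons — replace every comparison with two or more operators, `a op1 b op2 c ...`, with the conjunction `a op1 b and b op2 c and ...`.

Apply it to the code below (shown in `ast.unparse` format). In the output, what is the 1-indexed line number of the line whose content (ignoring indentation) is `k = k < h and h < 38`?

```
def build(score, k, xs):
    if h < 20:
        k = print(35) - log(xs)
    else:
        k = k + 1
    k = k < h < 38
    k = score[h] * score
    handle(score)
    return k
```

6

Transformed code:
def build(score, k, xs):
    if h < 20:
        k = print(35) - log(xs)
    else:
        k = k + 1
    k = k < h and h < 38
    k = score[h] * score
    handle(score)
    return k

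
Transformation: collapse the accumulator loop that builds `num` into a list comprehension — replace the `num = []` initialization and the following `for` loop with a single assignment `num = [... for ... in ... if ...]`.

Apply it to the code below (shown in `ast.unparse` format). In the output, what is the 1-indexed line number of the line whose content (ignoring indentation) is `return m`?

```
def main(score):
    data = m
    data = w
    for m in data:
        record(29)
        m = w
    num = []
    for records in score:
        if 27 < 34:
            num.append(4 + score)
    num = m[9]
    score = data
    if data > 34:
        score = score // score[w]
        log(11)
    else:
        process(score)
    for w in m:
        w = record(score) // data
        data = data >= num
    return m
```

Transformed code:
def main(score):
    data = m
    data = w
    for m in data:
        record(29)
        m = w
    num = [4 + score for records in score if 27 < 34]
    num = m[9]
    score = data
    if data > 34:
        score = score // score[w]
        log(11)
    else:
        process(score)
    for w in m:
        w = record(score) // data
        data = data >= num
    return m

18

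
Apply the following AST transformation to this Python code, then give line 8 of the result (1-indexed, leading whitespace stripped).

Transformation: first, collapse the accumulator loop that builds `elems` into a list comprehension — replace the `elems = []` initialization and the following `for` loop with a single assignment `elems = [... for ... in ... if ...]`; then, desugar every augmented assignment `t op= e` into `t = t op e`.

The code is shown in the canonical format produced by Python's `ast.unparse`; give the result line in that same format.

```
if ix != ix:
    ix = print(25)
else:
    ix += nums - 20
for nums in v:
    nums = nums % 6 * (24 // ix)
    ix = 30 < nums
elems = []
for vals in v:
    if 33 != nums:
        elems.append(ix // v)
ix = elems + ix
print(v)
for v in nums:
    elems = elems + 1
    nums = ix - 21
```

elems = [ix // v for vals in v if 33 != nums]

Transformed code:
if ix != ix:
    ix = print(25)
else:
    ix = ix + (nums - 20)
for nums in v:
    nums = nums % 6 * (24 // ix)
    ix = 30 < nums
elems = [ix // v for vals in v if 33 != nums]
ix = elems + ix
print(v)
for v in nums:
    elems = elems + 1
    nums = ix - 21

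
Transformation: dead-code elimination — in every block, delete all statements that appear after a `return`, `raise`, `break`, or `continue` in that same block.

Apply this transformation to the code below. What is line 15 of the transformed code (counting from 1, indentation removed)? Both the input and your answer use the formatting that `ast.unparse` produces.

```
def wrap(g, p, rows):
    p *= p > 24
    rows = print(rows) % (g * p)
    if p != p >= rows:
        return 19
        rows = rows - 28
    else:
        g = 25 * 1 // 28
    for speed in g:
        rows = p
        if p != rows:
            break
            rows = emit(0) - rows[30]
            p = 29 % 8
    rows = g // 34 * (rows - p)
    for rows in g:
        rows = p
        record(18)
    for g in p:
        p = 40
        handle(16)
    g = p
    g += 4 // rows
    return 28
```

record(18)

Transformed code:
def wrap(g, p, rows):
    p *= p > 24
    rows = print(rows) % (g * p)
    if p != p >= rows:
        return 19
    else:
        g = 25 * 1 // 28
    for speed in g:
        rows = p
        if p != rows:
            break
    rows = g // 34 * (rows - p)
    for rows in g:
        rows = p
        record(18)
    for g in p:
        p = 40
        handle(16)
    g = p
    g += 4 // rows
    return 28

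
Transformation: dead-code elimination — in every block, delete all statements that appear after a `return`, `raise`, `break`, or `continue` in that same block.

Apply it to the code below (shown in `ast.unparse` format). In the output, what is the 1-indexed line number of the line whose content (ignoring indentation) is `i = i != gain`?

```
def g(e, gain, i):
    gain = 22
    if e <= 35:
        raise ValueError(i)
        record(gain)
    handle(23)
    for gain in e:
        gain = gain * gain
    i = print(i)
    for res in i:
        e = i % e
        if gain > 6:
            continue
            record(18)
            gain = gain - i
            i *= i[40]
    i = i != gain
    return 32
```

Transformed code:
def g(e, gain, i):
    gain = 22
    if e <= 35:
        raise ValueError(i)
    handle(23)
    for gain in e:
        gain = gain * gain
    i = print(i)
    for res in i:
        e = i % e
        if gain > 6:
            continue
    i = i != gain
    return 32

13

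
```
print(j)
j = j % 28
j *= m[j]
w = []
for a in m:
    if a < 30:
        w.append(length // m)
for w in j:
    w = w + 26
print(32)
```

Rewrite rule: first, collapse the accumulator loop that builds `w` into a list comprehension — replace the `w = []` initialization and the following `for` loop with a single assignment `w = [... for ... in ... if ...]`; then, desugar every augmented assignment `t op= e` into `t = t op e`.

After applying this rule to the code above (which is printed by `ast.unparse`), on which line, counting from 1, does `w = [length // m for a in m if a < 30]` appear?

4

Transformed code:
print(j)
j = j % 28
j = j * m[j]
w = [length // m for a in m if a < 30]
for w in j:
    w = w + 26
print(32)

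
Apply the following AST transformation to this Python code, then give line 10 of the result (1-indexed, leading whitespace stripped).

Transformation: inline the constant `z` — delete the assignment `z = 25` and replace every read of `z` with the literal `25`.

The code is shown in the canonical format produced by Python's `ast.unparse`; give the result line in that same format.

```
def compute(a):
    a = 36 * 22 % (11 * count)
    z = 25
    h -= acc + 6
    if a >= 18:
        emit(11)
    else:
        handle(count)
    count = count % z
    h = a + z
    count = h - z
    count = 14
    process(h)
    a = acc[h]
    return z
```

count = h - 25

Transformed code:
def compute(a):
    a = 36 * 22 % (11 * count)
    h -= acc + 6
    if a >= 18:
        emit(11)
    else:
        handle(count)
    count = count % 25
    h = a + 25
    count = h - 25
    count = 14
    process(h)
    a = acc[h]
    return 25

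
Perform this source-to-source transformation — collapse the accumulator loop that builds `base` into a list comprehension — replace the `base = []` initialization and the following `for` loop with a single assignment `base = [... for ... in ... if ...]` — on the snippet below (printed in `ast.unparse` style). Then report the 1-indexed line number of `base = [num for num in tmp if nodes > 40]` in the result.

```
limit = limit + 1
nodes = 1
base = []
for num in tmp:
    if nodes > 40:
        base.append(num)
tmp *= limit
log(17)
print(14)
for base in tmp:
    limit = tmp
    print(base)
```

3

Transformed code:
limit = limit + 1
nodes = 1
base = [num for num in tmp if nodes > 40]
tmp *= limit
log(17)
print(14)
for base in tmp:
    limit = tmp
    print(base)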